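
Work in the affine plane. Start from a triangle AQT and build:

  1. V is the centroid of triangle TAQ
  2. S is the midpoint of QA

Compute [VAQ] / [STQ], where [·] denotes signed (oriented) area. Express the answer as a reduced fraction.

Assign A = (0, 0), Q = (1, 0), T = (0, 1) — the answer is frame-independent, so this choice is without loss of generality.
1. V is the centroid of triangle TAQ ⇒ V = (1/3, 1/3)
2. S is the midpoint of QA ⇒ S = (1/2, 0)
2·[VAQ] = 1/3, 2·[STQ] = -1/2
[VAQ]:[STQ] = 1/3:-1/2 = -2/3

[VAQ]:[STQ] = -2/3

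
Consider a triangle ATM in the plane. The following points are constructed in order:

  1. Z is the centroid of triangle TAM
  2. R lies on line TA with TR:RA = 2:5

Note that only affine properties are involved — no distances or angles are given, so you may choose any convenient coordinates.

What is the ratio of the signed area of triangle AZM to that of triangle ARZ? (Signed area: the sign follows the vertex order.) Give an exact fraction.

[AZM]:[ARZ] = 7/5

Work in coordinates with A = (0, 0), T = (1, 0), M = (0, 1).
1. Z is the centroid of triangle TAM ⇒ Z = (1/3, 1/3)
2. R lies on line TA with TR:RA = 2:5 ⇒ R = (5/7, 0)
2·[AZM] = 1/3, 2·[ARZ] = 5/21
[AZM]:[ARZ] = 1/3:5/21 = 7/5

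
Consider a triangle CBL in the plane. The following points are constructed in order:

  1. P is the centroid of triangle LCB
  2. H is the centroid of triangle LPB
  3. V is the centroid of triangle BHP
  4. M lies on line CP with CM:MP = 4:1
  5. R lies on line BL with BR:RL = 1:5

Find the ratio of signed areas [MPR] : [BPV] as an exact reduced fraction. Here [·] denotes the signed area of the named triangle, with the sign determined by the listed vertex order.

Work in coordinates with C = (0, 0), B = (1, 0), L = (0, 1).
1. P is the centroid of triangle LCB ⇒ P = (1/3, 1/3)
2. H is the centroid of triangle LPB ⇒ H = (4/9, 4/9)
3. V is the centroid of triangle BHP ⇒ V = (16/27, 7/27)
4. M lies on line CP with CM:MP = 4:1 ⇒ M = (4/15, 4/15)
5. R lies on line BL with BR:RL = 1:5 ⇒ R = (5/6, 1/6)
2·[MPR] = -2/45, 2·[BPV] = -1/27
[MPR]:[BPV] = -2/45:-1/27 = 6/5

[MPR]:[BPV] = 6/5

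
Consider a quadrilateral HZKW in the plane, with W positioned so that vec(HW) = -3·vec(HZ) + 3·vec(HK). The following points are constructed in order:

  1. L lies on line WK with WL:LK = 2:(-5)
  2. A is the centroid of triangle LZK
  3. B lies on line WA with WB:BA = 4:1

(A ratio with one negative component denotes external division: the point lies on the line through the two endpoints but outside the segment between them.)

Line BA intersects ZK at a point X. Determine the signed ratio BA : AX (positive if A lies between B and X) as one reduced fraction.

BA:AX = 4/25

Assign H = (0, 0), Z = (1, 0), K = (0, 1), W = (-3, 3) — the answer is frame-independent, so this choice is without loss of generality.
1. L lies on line WK with WL:LK = 2:(-5) ⇒ L = (-5, 13/3)
2. A is the centroid of triangle LZK ⇒ A = (-4/3, 16/9)
3. B lies on line WA with WB:BA = 4:1 ⇒ B = (-5/3, 91/45)
line BA meets ZK at X = (3/4, 1/4)
A = B + t·(X−B) with t = 4/29, so BA:AX = 4/29:25/29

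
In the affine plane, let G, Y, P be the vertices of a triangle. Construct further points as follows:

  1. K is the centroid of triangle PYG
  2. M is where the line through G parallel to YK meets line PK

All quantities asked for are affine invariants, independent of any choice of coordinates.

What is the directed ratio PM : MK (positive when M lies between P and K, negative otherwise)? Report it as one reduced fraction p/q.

PM:MK = -2

Assign G = (0, 0), Y = (1, 0), P = (0, 1) — the answer is frame-independent, so this choice is without loss of generality.
1. K is the centroid of triangle PYG ⇒ K = (1/3, 1/3)
2. M is where the line through G parallel to YK meets line PK ⇒ M = (2/3, -1/3)
M = P + t·(K−P) with t = 2, so PM:MK = t:(1−t) = 2:-1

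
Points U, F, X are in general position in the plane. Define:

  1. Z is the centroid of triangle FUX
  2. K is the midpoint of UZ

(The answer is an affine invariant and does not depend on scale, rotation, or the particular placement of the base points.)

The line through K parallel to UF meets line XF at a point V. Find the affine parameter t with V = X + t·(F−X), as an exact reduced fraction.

t = 5/6

Work in coordinates with U = (0, 0), F = (1, 0), X = (0, 1).
1. Z is the centroid of triangle FUX ⇒ Z = (1/3, 1/3)
2. K is the midpoint of UZ ⇒ K = (1/6, 1/6)
through K parallel to UF: direction (1, 0); meets XF at V = (5/6, 1/6)
V = X + t·(F−X) with t = 5/6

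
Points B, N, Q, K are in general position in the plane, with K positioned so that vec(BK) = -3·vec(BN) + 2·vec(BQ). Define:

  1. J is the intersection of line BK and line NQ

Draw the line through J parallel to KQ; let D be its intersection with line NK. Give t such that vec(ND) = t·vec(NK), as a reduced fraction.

Work in coordinates with B = (0, 0), N = (1, 0), Q = (0, 1), K = (-3, 2).
1. J is the intersection of line BK and line NQ ⇒ J = (3, -2)
through J parallel to KQ: direction (3, -1); meets NK at D = (9, -4)
D = N + t·(K−N) with t = -2

t = -2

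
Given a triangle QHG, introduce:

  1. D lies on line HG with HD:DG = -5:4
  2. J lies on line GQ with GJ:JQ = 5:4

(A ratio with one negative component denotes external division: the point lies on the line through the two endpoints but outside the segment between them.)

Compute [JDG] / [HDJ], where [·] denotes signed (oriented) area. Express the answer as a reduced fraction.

Choose coordinates Q = (0, 0), H = (1, 0), G = (0, 1).
1. D lies on line HG with HD:DG = -5:4 ⇒ D = (-4, 5)
2. J lies on line GQ with GJ:JQ = 5:4 ⇒ J = (0, 4/9)
2·[JDG] = -20/9, 2·[HDJ] = 25/9
[JDG]:[HDJ] = -20/9:25/9 = -4/5

[JDG]:[HDJ] = -4/5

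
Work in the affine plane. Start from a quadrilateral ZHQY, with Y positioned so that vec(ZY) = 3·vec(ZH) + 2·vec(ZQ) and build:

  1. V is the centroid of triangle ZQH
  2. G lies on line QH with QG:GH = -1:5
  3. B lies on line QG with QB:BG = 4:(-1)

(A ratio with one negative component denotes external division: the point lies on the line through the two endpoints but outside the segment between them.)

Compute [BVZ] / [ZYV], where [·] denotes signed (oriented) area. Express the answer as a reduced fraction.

Work in coordinates with Z = (0, 0), H = (1, 0), Q = (0, 1), Y = (3, 2).
1. V is the centroid of triangle ZQH ⇒ V = (1/3, 1/3)
2. G lies on line QH with QG:GH = -1:5 ⇒ G = (-1/4, 5/4)
3. B lies on line QG with QB:BG = 4:(-1) ⇒ B = (-1/3, 4/3)
2·[BVZ] = -5/9, 2·[ZYV] = 1/3
[BVZ]:[ZYV] = -5/9:1/3 = -5/3

[BVZ]:[ZYV] = -5/3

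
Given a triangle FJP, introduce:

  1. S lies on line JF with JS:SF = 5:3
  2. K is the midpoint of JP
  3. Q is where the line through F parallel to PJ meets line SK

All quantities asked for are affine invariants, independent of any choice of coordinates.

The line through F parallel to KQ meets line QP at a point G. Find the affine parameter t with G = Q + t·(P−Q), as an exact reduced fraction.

Set F = (0, 0), J = (1, 0), P = (0, 1); any affine frame gives the same invariant.
1. S lies on line JF with JS:SF = 5:3 ⇒ S = (3/8, 0)
2. K is the midpoint of JP ⇒ K = (1/2, 1/2)
3. Q is where the line through F parallel to PJ meets line SK ⇒ Q = (3/10, -3/10)
through F parallel to KQ: direction (-1/5, -4/5); meets QP at G = (3/25, 12/25)
G = Q + t·(P−Q) with t = 3/5

t = 3/5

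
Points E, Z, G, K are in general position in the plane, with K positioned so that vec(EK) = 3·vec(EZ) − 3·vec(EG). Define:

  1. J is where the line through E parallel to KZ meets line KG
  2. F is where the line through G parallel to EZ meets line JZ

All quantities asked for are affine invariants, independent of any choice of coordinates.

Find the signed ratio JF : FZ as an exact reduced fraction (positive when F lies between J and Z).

Work in coordinates with E = (0, 0), Z = (1, 0), G = (0, 1), K = (3, -3).
1. J is where the line through E parallel to KZ meets line KG ⇒ J = (-6, 9)
2. F is where the line through G parallel to EZ meets line JZ ⇒ F = (2/9, 1)
F = J + t·(Z−J) with t = 8/9, so JF:FZ = t:(1−t) = 8/9:1/9

JF:FZ = 8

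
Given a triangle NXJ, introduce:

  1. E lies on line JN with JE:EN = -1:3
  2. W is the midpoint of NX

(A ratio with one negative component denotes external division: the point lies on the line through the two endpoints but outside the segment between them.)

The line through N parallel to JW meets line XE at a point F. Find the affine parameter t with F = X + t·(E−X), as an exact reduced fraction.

t = 4

Work in coordinates with N = (0, 0), X = (1, 0), J = (0, 1).
1. E lies on line JN with JE:EN = -1:3 ⇒ E = (0, 3/2)
2. W is the midpoint of NX ⇒ W = (1/2, 0)
through N parallel to JW: direction (1/2, -1); meets XE at F = (-3, 6)
F = X + t·(E−X) with t = 4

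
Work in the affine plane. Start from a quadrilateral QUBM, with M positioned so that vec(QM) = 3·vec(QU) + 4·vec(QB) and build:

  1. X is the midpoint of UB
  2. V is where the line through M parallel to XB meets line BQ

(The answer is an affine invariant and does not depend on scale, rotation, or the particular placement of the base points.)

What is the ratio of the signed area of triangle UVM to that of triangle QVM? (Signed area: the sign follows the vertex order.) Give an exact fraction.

[UVM]:[QVM] = 6/7

Assign Q = (0, 0), U = (1, 0), B = (0, 1), M = (3, 4) — the answer is frame-independent, so this choice is without loss of generality.
1. X is the midpoint of UB ⇒ X = (1/2, 1/2)
2. V is where the line through M parallel to XB meets line BQ ⇒ V = (0, 7)
2·[UVM] = -18, 2·[QVM] = -21
[UVM]:[QVM] = -18:-21 = 6/7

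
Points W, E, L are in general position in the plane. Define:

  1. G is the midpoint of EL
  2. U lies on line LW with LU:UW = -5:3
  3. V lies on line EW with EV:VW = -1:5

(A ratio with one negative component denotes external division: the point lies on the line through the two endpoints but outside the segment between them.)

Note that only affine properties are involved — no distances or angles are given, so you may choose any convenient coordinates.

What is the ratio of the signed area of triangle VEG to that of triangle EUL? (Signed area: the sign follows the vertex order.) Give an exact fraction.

[VEG]:[EUL] = 1/20

Work in coordinates with W = (0, 0), E = (1, 0), L = (0, 1).
1. G is the midpoint of EL ⇒ G = (1/2, 1/2)
2. U lies on line LW with LU:UW = -5:3 ⇒ U = (0, -3/2)
3. V lies on line EW with EV:VW = -1:5 ⇒ V = (5/4, 0)
2·[VEG] = -1/8, 2·[EUL] = -5/2
[VEG]:[EUL] = -1/8:-5/2 = 1/20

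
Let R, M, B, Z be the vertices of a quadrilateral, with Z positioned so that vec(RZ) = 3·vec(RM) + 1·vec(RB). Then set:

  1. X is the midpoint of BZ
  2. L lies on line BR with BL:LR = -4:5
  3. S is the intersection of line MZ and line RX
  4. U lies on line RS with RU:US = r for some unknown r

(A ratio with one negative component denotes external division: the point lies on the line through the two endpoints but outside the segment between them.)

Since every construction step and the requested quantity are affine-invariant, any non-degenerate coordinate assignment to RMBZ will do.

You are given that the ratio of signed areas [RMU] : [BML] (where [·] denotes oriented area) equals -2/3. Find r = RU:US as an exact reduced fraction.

r = -4

Work in coordinates with R = (0, 0), M = (1, 0), B = (0, 1), Z = (3, 1).
1. X is the midpoint of BZ ⇒ X = (3/2, 1)
2. L lies on line BR with BL:LR = -4:5 ⇒ L = (0, 5)
3. S is the intersection of line MZ and line RX ⇒ S = (-3, -2)
4. With RU:US = r, write λ = r/(r+1) so U = R + λ·(S−R); U is affine-linear in λ
Every point depending on U is an affine combination of U and λ-independent points, so each such coordinate is linear in λ; the λ² term in each signed area is a multiple of (S−R)×(S−R) = 0, so 2·[RMU] and 2·[BML] are each linear in λ. Evaluating at λ=0 and λ=1:
  2·[RMU] = -2·λ,   2·[BML] = 4
So [RMU]:[BML] = (-2·λ) / (4). Setting this equal to -2/3:
  -2·λ = -2/3·(4)  ⇒  λ = 4/3
Then r = λ/(1−λ) = (4/3)/(-1/3) = -4. Check: with r = -4, U = (-4, -8/3) and [RMU]:[BML] = -2/3 as required.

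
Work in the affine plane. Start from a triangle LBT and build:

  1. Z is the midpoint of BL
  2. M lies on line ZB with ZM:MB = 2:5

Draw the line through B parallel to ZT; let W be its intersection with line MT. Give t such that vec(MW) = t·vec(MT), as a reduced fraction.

Work in coordinates with L = (0, 0), B = (1, 0), T = (0, 1).
1. Z is the midpoint of BL ⇒ Z = (1/2, 0)
2. M lies on line ZB with ZM:MB = 2:5 ⇒ M = (9/14, 0)
through B parallel to ZT: direction (-1/2, 1); meets MT at W = (9/4, -5/2)
W = M + t·(T−M) with t = -5/2

t = -5/2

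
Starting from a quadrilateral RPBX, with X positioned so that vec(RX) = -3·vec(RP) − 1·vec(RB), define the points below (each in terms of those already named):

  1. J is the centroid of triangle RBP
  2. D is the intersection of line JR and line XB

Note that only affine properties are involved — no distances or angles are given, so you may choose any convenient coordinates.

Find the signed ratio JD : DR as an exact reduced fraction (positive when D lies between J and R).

JD:DR = -8/9

Assign R = (0, 0), P = (1, 0), B = (0, 1), X = (-3, -1) — the answer is frame-independent, so this choice is without loss of generality.
1. J is the centroid of triangle RBP ⇒ J = (1/3, 1/3)
2. D is the intersection of line JR and line XB ⇒ D = (3, 3)
D = J + t·(R−J) with t = -8, so JD:DR = t:(1−t) = -8:9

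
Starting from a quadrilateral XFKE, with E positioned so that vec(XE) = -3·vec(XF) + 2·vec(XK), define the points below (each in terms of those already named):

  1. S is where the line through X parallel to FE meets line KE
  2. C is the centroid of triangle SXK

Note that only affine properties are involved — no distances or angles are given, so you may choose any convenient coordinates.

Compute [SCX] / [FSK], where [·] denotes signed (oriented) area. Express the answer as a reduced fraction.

[SCX]:[FSK] = 1/2

Set X = (0, 0), F = (1, 0), K = (0, 1), E = (-3, 2); any affine frame gives the same invariant.
1. S is where the line through X parallel to FE meets line KE ⇒ S = (-6, 3)
2. C is the centroid of triangle SXK ⇒ C = (-2, 4/3)
2·[SCX] = -2, 2·[FSK] = -4
[SCX]:[FSK] = -2:-4 = 1/2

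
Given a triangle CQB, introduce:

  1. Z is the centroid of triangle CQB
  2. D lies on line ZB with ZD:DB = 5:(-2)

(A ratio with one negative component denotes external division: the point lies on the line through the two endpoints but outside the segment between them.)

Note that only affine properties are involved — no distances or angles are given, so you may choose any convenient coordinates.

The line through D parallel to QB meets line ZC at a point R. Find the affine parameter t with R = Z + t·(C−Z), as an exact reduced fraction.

t = -5/6

Work in coordinates with C = (0, 0), Q = (1, 0), B = (0, 1).
1. Z is the centroid of triangle CQB ⇒ Z = (1/3, 1/3)
2. D lies on line ZB with ZD:DB = 5:(-2) ⇒ D = (-2/9, 13/9)
through D parallel to QB: direction (-1, 1); meets ZC at R = (11/18, 11/18)
R = Z + t·(C−Z) with t = -5/6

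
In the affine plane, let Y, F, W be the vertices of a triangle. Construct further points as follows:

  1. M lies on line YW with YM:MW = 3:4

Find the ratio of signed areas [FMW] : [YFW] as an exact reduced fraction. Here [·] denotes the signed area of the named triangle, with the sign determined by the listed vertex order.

[FMW]:[YFW] = -4/7

Work in coordinates with Y = (0, 0), F = (1, 0), W = (0, 1).
1. M lies on line YW with YM:MW = 3:4 ⇒ M = (0, 3/7)
2·[FMW] = -4/7, 2·[YFW] = 1
[FMW]:[YFW] = -4/7:1 = -4/7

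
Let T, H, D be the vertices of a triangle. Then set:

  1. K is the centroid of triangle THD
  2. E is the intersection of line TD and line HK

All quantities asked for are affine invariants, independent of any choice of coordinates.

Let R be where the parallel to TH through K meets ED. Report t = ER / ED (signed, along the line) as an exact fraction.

t = -1/3

Set T = (0, 0), H = (1, 0), D = (0, 1); any affine frame gives the same invariant.
1. K is the centroid of triangle THD ⇒ K = (1/3, 1/3)
2. E is the intersection of line TD and line HK ⇒ E = (0, 1/2)
through K parallel to TH: direction (1, 0); meets ED at R = (0, 1/3)
R = E + t·(D−E) with t = -1/3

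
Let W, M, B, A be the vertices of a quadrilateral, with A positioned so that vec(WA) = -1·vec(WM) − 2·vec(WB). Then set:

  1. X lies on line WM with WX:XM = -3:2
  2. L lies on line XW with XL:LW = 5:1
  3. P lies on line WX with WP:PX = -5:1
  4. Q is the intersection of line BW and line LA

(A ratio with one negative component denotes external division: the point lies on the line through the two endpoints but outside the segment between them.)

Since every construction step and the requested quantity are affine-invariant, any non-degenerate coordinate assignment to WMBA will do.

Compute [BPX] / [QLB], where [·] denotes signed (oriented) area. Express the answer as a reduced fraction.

[BPX]:[QLB] = -9/10

Assign W = (0, 0), M = (1, 0), B = (0, 1), A = (-1, -2) — the answer is frame-independent, so this choice is without loss of generality.
1. X lies on line WM with WX:XM = -3:2 ⇒ X = (3, 0)
2. L lies on line XW with XL:LW = 5:1 ⇒ L = (1/2, 0)
3. P lies on line WX with WP:PX = -5:1 ⇒ P = (15/4, 0)
4. Q is the intersection of line BW and line LA ⇒ Q = (0, -2/3)
2·[BPX] = -3/4, 2·[QLB] = 5/6
[BPX]:[QLB] = -3/4:5/6 = -9/10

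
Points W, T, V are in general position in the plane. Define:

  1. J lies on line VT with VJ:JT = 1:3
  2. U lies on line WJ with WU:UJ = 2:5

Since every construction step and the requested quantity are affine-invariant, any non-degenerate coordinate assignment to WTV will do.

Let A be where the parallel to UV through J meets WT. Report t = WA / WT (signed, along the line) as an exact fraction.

Set W = (0, 0), T = (1, 0), V = (0, 1); any affine frame gives the same invariant.
1. J lies on line VT with VJ:JT = 1:3 ⇒ J = (1/4, 3/4)
2. U lies on line WJ with WU:UJ = 2:5 ⇒ U = (1/14, 3/14)
through J parallel to UV: direction (-1/14, 11/14); meets WT at A = (7/22, 0)
A = W + t·(T−W) with t = 7/22

t = 7/22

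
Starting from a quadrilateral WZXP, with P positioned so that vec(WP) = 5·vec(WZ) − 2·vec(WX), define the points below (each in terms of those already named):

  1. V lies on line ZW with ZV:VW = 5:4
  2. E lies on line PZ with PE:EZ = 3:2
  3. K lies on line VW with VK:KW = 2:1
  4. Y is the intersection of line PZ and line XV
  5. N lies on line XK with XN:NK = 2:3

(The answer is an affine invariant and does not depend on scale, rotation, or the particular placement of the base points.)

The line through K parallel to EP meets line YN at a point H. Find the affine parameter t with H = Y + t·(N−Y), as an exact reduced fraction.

t = -23/7

Choose coordinates W = (0, 0), Z = (1, 0), X = (0, 1), P = (5, -2).
1. V lies on line ZW with ZV:VW = 5:4 ⇒ V = (4/9, 0)
2. E lies on line PZ with PE:EZ = 3:2 ⇒ E = (13/5, -4/5)
3. K lies on line VW with VK:KW = 2:1 ⇒ K = (4/27, 0)
4. Y is the intersection of line PZ and line XV ⇒ Y = (2/7, 5/14)
5. N lies on line XK with XN:NK = 2:3 ⇒ N = (8/135, 3/5)
through K parallel to EP: direction (12/5, -6/5); meets YN at H = (6812/6615, -108/245)
H = Y + t·(N−Y) with t = -23/7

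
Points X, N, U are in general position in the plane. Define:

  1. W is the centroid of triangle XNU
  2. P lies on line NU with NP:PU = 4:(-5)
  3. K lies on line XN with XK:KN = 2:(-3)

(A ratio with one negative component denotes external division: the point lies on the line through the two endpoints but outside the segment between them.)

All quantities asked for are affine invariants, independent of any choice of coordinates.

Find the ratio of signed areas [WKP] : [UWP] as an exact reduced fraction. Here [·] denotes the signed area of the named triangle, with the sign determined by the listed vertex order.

[WKP]:[UWP] = 7

Assign X = (0, 0), N = (1, 0), U = (0, 1) — the answer is frame-independent, so this choice is without loss of generality.
1. W is the centroid of triangle XNU ⇒ W = (1/3, 1/3)
2. P lies on line NU with NP:PU = 4:(-5) ⇒ P = (5, -4)
3. K lies on line XN with XK:KN = 2:(-3) ⇒ K = (-2, 0)
2·[WKP] = 35/3, 2·[UWP] = 5/3
[WKP]:[UWP] = 35/3:5/3 = 7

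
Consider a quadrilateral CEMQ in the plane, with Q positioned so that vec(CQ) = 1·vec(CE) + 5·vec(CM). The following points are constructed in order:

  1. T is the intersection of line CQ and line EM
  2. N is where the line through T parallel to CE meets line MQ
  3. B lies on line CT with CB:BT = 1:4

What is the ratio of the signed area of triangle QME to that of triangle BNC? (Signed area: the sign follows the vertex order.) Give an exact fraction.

Choose coordinates C = (0, 0), E = (1, 0), M = (0, 1), Q = (1, 5).
1. T is the intersection of line CQ and line EM ⇒ T = (1/6, 5/6)
2. N is where the line through T parallel to CE meets line MQ ⇒ N = (-1/24, 5/6)
3. B lies on line CT with CB:BT = 1:4 ⇒ B = (1/30, 1/6)
2·[QME] = 5, 2·[BNC] = 5/144
[QME]:[BNC] = 5:5/144 = 144

[QME]:[BNC] = 144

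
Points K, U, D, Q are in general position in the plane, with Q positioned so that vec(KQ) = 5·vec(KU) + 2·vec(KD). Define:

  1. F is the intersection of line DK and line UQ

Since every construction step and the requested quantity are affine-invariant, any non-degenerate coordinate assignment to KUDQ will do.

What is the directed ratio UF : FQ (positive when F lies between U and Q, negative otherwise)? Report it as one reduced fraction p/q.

UF:FQ = -1/5

Work in coordinates with K = (0, 0), U = (1, 0), D = (0, 1), Q = (5, 2).
1. F is the intersection of line DK and line UQ ⇒ F = (0, -1/2)
F = U + t·(Q−U) with t = -1/4, so UF:FQ = t:(1−t) = -1/4:5/4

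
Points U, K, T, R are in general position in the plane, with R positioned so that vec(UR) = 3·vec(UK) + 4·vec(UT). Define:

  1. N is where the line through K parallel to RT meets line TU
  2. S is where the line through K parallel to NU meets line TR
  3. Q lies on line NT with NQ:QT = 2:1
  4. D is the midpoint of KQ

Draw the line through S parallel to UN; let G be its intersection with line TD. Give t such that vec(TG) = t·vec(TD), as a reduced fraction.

t = 2

Work in coordinates with U = (0, 0), K = (1, 0), T = (0, 1), R = (3, 4).
1. N is where the line through K parallel to RT meets line TU ⇒ N = (0, -1)
2. S is where the line through K parallel to NU meets line TR ⇒ S = (1, 2)
3. Q lies on line NT with NQ:QT = 2:1 ⇒ Q = (0, 1/3)
4. D is the midpoint of KQ ⇒ D = (1/2, 1/6)
through S parallel to UN: direction (0, -1); meets TD at G = (1, -2/3)
G = T + t·(D−T) with t = 2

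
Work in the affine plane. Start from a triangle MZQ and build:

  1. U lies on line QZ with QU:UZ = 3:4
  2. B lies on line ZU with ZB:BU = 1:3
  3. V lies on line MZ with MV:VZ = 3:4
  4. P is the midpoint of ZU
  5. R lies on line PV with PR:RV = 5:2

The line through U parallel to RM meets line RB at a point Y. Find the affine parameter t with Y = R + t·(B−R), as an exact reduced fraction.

t = 88

Set M = (0, 0), Z = (1, 0), Q = (0, 1); any affine frame gives the same invariant.
1. U lies on line QZ with QU:UZ = 3:4 ⇒ U = (3/7, 4/7)
2. B lies on line ZU with ZB:BU = 1:3 ⇒ B = (6/7, 1/7)
3. V lies on line MZ with MV:VZ = 3:4 ⇒ V = (3/7, 0)
4. P is the midpoint of ZU ⇒ P = (5/7, 2/7)
5. R lies on line PV with PR:RV = 5:2 ⇒ R = (25/49, 4/49)
through U parallel to RM: direction (-25/49, -4/49); meets RB at Y = (1521/49, 268/49)
Y = R + t·(B−R) with t = 88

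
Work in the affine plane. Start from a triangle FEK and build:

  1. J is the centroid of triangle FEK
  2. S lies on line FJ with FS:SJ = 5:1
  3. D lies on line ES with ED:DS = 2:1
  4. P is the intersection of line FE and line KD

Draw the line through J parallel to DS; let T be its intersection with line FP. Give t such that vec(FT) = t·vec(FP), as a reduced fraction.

t = 66/35

Choose coordinates F = (0, 0), E = (1, 0), K = (0, 1).
1. J is the centroid of triangle FEK ⇒ J = (1/3, 1/3)
2. S lies on line FJ with FS:SJ = 5:1 ⇒ S = (5/18, 5/18)
3. D lies on line ES with ED:DS = 2:1 ⇒ D = (14/27, 5/27)
4. P is the intersection of line FE and line KD ⇒ P = (7/11, 0)
through J parallel to DS: direction (-13/54, 5/54); meets FP at T = (6/5, 0)
T = F + t·(P−F) with t = 66/35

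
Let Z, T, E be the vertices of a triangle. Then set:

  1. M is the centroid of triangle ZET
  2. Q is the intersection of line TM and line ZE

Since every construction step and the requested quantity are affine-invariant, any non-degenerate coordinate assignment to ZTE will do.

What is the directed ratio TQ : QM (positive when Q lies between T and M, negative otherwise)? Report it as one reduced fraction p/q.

TQ:QM = -3

Set Z = (0, 0), T = (1, 0), E = (0, 1); any affine frame gives the same invariant.
1. M is the centroid of triangle ZET ⇒ M = (1/3, 1/3)
2. Q is the intersection of line TM and line ZE ⇒ Q = (0, 1/2)
Q = T + t·(M−T) with t = 3/2, so TQ:QM = t:(1−t) = 3/2:-1/2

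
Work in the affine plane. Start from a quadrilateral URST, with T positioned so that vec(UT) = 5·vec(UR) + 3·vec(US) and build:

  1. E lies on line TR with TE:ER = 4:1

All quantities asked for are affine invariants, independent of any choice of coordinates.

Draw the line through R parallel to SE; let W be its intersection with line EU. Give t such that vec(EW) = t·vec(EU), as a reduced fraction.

t = 7/9

Choose coordinates U = (0, 0), R = (1, 0), S = (0, 1), T = (5, 3).
1. E lies on line TR with TE:ER = 4:1 ⇒ E = (9/5, 3/5)
through R parallel to SE: direction (9/5, -2/5); meets EU at W = (2/5, 2/15)
W = E + t·(U−E) with t = 7/9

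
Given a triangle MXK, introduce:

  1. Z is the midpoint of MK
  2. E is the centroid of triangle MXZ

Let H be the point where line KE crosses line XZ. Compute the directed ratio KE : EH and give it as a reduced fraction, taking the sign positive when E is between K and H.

Work in coordinates with M = (0, 0), X = (1, 0), K = (0, 1).
1. Z is the midpoint of MK ⇒ Z = (0, 1/2)
2. E is the centroid of triangle MXZ ⇒ E = (1/3, 1/6)
line KE meets XZ at H = (1/4, 3/8)
E = K + t·(H−K) with t = 4/3, so KE:EH = 4/3:-1/3

KE:EH = -4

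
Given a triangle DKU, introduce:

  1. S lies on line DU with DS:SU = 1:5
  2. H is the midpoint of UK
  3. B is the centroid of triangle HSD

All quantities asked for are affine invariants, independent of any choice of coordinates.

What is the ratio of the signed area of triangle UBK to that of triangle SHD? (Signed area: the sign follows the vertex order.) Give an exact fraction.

Choose coordinates D = (0, 0), K = (1, 0), U = (0, 1).
1. S lies on line DU with DS:SU = 1:5 ⇒ S = (0, 1/6)
2. H is the midpoint of UK ⇒ H = (1/2, 1/2)
3. B is the centroid of triangle HSD ⇒ B = (1/6, 2/9)
2·[UBK] = 11/18, 2·[SHD] = -1/12
[UBK]:[SHD] = 11/18:-1/12 = -22/3

[UBK]:[SHD] = -22/3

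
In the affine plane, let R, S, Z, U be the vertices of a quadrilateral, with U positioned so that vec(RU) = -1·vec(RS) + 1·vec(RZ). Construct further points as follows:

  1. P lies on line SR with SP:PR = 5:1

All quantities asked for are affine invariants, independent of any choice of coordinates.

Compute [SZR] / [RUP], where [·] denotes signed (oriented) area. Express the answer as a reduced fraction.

[SZR]:[RUP] = -6

Set R = (0, 0), S = (1, 0), Z = (0, 1), U = (-1, 1); any affine frame gives the same invariant.
1. P lies on line SR with SP:PR = 5:1 ⇒ P = (1/6, 0)
2·[SZR] = 1, 2·[RUP] = -1/6
[SZR]:[RUP] = 1:-1/6 = -6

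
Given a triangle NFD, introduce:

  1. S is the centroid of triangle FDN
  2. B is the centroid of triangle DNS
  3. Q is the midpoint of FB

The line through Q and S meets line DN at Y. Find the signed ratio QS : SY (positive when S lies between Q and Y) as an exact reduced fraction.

QS:SY = 2/3

Choose coordinates N = (0, 0), F = (1, 0), D = (0, 1).
1. S is the centroid of triangle FDN ⇒ S = (1/3, 1/3)
2. B is the centroid of triangle DNS ⇒ B = (1/9, 4/9)
3. Q is the midpoint of FB ⇒ Q = (5/9, 2/9)
line QS meets DN at Y = (0, 1/2)
S = Q + t·(Y−Q) with t = 2/5, so QS:SY = 2/5:3/5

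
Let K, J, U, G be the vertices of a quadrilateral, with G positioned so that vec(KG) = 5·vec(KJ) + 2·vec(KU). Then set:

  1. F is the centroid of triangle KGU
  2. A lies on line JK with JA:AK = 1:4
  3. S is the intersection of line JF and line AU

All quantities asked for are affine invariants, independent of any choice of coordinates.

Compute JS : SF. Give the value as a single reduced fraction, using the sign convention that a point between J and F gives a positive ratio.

JS:SF = -3/25

Assign K = (0, 0), J = (1, 0), U = (0, 1), G = (5, 2) — the answer is frame-independent, so this choice is without loss of generality.
1. F is the centroid of triangle KGU ⇒ F = (5/3, 1)
2. A lies on line JK with JA:AK = 1:4 ⇒ A = (4/5, 0)
3. S is the intersection of line JF and line AU ⇒ S = (10/11, -3/22)
S = J + t·(F−J) with t = -3/22, so JS:SF = t:(1−t) = -3/22:25/22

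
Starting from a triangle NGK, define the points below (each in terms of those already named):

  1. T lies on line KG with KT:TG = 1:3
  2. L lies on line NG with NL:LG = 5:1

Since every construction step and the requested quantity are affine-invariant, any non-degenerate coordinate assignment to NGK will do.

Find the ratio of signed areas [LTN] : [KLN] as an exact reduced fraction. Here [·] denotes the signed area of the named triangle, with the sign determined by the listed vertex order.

Work in coordinates with N = (0, 0), G = (1, 0), K = (0, 1).
1. T lies on line KG with KT:TG = 1:3 ⇒ T = (1/4, 3/4)
2. L lies on line NG with NL:LG = 5:1 ⇒ L = (5/6, 0)
2·[LTN] = 5/8, 2·[KLN] = -5/6
[LTN]:[KLN] = 5/8:-5/6 = -3/4

[LTN]:[KLN] = -3/4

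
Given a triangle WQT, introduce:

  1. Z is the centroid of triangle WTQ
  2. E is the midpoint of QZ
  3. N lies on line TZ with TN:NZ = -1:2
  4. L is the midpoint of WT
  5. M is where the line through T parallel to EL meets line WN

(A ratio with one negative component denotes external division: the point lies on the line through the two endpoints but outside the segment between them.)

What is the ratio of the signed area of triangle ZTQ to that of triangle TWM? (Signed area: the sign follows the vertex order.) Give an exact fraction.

Work in coordinates with W = (0, 0), Q = (1, 0), T = (0, 1).
1. Z is the centroid of triangle WTQ ⇒ Z = (1/3, 1/3)
2. E is the midpoint of QZ ⇒ E = (2/3, 1/6)
3. N lies on line TZ with TN:NZ = -1:2 ⇒ N = (-1/3, 5/3)
4. L is the midpoint of WT ⇒ L = (0, 1/2)
5. M is where the line through T parallel to EL meets line WN ⇒ M = (-2/9, 10/9)
2·[ZTQ] = -1/3, 2·[TWM] = -2/9
[ZTQ]:[TWM] = -1/3:-2/9 = 3/2

[ZTQ]:[TWM] = 3/2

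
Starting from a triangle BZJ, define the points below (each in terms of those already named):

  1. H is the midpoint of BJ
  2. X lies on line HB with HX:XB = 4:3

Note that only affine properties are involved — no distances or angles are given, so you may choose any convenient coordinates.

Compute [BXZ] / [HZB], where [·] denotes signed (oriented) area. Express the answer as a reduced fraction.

Assign B = (0, 0), Z = (1, 0), J = (0, 1) — the answer is frame-independent, so this choice is without loss of generality.
1. H is the midpoint of BJ ⇒ H = (0, 1/2)
2. X lies on line HB with HX:XB = 4:3 ⇒ X = (0, 3/14)
2·[BXZ] = -3/14, 2·[HZB] = -1/2
[BXZ]:[HZB] = -3/14:-1/2 = 3/7

[BXZ]:[HZB] = 3/7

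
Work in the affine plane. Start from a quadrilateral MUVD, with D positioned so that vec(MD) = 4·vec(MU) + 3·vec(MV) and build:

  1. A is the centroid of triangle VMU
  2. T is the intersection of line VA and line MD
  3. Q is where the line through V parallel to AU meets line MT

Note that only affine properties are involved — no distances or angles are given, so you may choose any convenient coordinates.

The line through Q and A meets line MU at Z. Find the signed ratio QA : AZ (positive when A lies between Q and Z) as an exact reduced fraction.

QA:AZ = 4/5

Assign M = (0, 0), U = (1, 0), V = (0, 1), D = (4, 3) — the answer is frame-independent, so this choice is without loss of generality.
1. A is the centroid of triangle VMU ⇒ A = (1/3, 1/3)
2. T is the intersection of line VA and line MD ⇒ T = (4/11, 3/11)
3. Q is where the line through V parallel to AU meets line MT ⇒ Q = (4/5, 3/5)
line QA meets MU at Z = (-1/4, 0)
A = Q + t·(Z−Q) with t = 4/9, so QA:AZ = 4/9:5/9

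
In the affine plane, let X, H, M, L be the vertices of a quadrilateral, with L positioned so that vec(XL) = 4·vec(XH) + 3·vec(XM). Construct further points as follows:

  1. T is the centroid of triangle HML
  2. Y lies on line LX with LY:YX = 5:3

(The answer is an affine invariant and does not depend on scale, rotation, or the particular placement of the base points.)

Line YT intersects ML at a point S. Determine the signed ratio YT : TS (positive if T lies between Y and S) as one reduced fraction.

Assign X = (0, 0), H = (1, 0), M = (0, 1), L = (4, 3) — the answer is frame-independent, so this choice is without loss of generality.
1. T is the centroid of triangle HML ⇒ T = (5/3, 4/3)
2. Y lies on line LX with LY:YX = 5:3 ⇒ Y = (3/2, 9/8)
line YT meets ML at S = (7/3, 13/6)
T = Y + t·(S−Y) with t = 1/5, so YT:TS = 1/5:4/5

YT:TS = 1/4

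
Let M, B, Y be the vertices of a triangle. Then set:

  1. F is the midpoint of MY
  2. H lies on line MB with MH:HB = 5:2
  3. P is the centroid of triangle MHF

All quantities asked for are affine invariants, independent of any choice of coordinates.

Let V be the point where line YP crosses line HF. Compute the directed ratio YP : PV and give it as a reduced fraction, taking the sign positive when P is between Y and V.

Set M = (0, 0), B = (1, 0), Y = (0, 1); any affine frame gives the same invariant.
1. F is the midpoint of MY ⇒ F = (0, 1/2)
2. H lies on line MB with MH:HB = 5:2 ⇒ H = (5/7, 0)
3. P is the centroid of triangle MHF ⇒ P = (5/21, 1/6)
line YP meets HF at V = (5/28, 3/8)
P = Y + t·(V−Y) with t = 4/3, so YP:PV = 4/3:-1/3

YP:PV = -4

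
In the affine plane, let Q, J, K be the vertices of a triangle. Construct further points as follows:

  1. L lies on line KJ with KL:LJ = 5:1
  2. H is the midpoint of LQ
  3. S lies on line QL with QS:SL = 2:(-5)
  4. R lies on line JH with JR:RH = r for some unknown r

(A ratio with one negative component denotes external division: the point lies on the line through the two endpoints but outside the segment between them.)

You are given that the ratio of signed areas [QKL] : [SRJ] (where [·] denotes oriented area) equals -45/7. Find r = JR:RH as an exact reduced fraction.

Set Q = (0, 0), J = (1, 0), K = (0, 1); any affine frame gives the same invariant.
1. L lies on line KJ with KL:LJ = 5:1 ⇒ L = (5/6, 1/6)
2. H is the midpoint of LQ ⇒ H = (5/12, 1/12)
3. S lies on line QL with QS:SL = 2:(-5) ⇒ S = (-5/9, -1/9)
4. With JR:RH = r, write λ = r/(r+1) so R = J + λ·(H−J); R is affine-linear in λ
Every point depending on R is an affine combination of R and λ-independent points, so each such coordinate is linear in λ; the λ² term in each signed area is a multiple of (H−J)×(H−J) = 0, so 2·[QKL] and 2·[SRJ] are each linear in λ. Evaluating at λ=0 and λ=1:
  2·[QKL] = -5/6,   2·[SRJ] = -7/36·λ
So [QKL]:[SRJ] = (-5/6) / (-7/36·λ). Setting this equal to -45/7:
  -5/6 = -45/7·(-7/36·λ)  ⇒  λ = -2/3
Then r = λ/(1−λ) = (-2/3)/(5/3) = -2/5. Check: with r = -2/5, R = (25/18, -1/18) and [QKL]:[SRJ] = -45/7 as required.

r = -2/5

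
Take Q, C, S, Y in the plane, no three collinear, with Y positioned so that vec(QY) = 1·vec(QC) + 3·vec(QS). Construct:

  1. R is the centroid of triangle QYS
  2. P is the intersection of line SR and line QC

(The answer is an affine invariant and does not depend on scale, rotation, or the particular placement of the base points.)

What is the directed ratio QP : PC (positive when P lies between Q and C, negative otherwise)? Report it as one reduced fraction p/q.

QP:PC = -1/2

Set Q = (0, 0), C = (1, 0), S = (0, 1), Y = (1, 3); any affine frame gives the same invariant.
1. R is the centroid of triangle QYS ⇒ R = (1/3, 4/3)
2. P is the intersection of line SR and line QC ⇒ P = (-1, 0)
P = Q + t·(C−Q) with t = -1, so QP:PC = t:(1−t) = -1:2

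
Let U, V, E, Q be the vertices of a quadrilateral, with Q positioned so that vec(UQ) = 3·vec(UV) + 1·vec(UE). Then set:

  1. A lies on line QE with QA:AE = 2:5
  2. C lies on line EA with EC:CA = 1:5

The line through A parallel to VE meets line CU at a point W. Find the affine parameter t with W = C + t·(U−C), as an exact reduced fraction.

t = -25/19

Set U = (0, 0), V = (1, 0), E = (0, 1), Q = (3, 1); any affine frame gives the same invariant.
1. A lies on line QE with QA:AE = 2:5 ⇒ A = (15/7, 1)
2. C lies on line EA with EC:CA = 1:5 ⇒ C = (5/14, 1)
through A parallel to VE: direction (-1, 1); meets CU at W = (110/133, 44/19)
W = C + t·(U−C) with t = -25/19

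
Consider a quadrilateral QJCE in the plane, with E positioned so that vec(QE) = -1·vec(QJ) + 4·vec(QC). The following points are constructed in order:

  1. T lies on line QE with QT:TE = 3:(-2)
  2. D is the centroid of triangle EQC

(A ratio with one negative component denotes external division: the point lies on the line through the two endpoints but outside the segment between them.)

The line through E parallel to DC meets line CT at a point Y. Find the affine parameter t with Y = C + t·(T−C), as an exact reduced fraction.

t = 1/5

Choose coordinates Q = (0, 0), J = (1, 0), C = (0, 1), E = (-1, 4).
1. T lies on line QE with QT:TE = 3:(-2) ⇒ T = (-3, 12)
2. D is the centroid of triangle EQC ⇒ D = (-1/3, 5/3)
through E parallel to DC: direction (1/3, -2/3); meets CT at Y = (-3/5, 16/5)
Y = C + t·(T−C) with t = 1/5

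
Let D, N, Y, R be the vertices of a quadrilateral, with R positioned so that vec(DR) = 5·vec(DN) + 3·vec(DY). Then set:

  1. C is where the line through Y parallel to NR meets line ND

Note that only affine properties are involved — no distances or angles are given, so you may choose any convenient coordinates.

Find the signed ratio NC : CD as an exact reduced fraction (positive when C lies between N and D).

NC:CD = -7/4

Assign D = (0, 0), N = (1, 0), Y = (0, 1), R = (5, 3) — the answer is frame-independent, so this choice is without loss of generality.
1. C is where the line through Y parallel to NR meets line ND ⇒ C = (-4/3, 0)
C = N + t·(D−N) with t = 7/3, so NC:CD = t:(1−t) = 7/3:-4/3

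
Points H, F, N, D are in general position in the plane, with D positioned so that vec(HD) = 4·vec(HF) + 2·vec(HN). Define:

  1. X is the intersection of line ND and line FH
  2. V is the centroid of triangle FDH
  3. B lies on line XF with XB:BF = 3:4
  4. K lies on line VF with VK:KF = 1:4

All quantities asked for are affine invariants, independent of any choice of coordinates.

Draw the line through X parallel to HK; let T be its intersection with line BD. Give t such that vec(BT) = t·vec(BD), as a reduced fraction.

t = -20

Set H = (0, 0), F = (1, 0), N = (0, 1), D = (4, 2); any affine frame gives the same invariant.
1. X is the intersection of line ND and line FH ⇒ X = (-4, 0)
2. V is the centroid of triangle FDH ⇒ V = (5/3, 2/3)
3. B lies on line XF with XB:BF = 3:4 ⇒ B = (-13/7, 0)
4. K lies on line VF with VK:KF = 1:4 ⇒ K = (23/15, 8/15)
through X parallel to HK: direction (23/15, 8/15); meets BD at T = (-119, -40)
T = B + t·(D−B) with t = -20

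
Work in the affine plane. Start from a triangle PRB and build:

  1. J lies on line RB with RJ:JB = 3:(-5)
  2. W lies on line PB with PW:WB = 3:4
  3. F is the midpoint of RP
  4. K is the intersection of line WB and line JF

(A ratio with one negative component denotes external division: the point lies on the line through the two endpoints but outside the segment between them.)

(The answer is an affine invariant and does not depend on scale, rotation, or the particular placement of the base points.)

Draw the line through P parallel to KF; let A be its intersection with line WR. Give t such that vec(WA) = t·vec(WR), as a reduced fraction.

t = -4/3

Work in coordinates with P = (0, 0), R = (1, 0), B = (0, 1).
1. J lies on line RB with RJ:JB = 3:(-5) ⇒ J = (5/2, -3/2)
2. W lies on line PB with PW:WB = 3:4 ⇒ W = (0, 3/7)
3. F is the midpoint of RP ⇒ F = (1/2, 0)
4. K is the intersection of line WB and line JF ⇒ K = (0, 3/8)
through P parallel to KF: direction (1/2, -3/8); meets WR at A = (-4/3, 1)
A = W + t·(R−W) with t = -4/3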